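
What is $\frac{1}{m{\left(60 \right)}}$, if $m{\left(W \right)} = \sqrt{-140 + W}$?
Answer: $- \frac{i \sqrt{5}}{20} \approx - 0.1118 i$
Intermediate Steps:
$\frac{1}{m{\left(60 \right)}} = \frac{1}{\sqrt{-140 + 60}} = \frac{1}{\sqrt{-80}} = \frac{1}{4 i \sqrt{5}} = - \frac{i \sqrt{5}}{20}$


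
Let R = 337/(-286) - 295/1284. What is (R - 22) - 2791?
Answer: -516759095/183612 ≈ -2814.4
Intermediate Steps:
R = -258539/183612 (R = 337*(-1/286) - 295*1/1284 = -337/286 - 295/1284 = -258539/183612 ≈ -1.4081)
(R - 22) - 2791 = (-258539/183612 - 22) - 2791 = -4298003/183612 - 2791 = -516759095/183612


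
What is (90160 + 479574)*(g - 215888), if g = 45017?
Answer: -97351018314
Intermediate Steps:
(90160 + 479574)*(g - 215888) = (90160 + 479574)*(45017 - 215888) = 569734*(-170871) = -97351018314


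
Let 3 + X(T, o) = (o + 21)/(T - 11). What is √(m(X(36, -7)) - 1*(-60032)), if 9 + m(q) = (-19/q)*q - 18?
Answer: √59986 ≈ 244.92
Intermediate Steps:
X(T, o) = -3 + (21 + o)/(-11 + T) (X(T, o) = -3 + (o + 21)/(T - 11) = -3 + (21 + o)/(-11 + T))
m(q) = -46 (m(q) = -9 + ((-19/q)*q - 18) = -9 + (-19 - 18) = -9 - 37 = -46)
√(m(X(36, -7)) - 1*(-60032)) = √(-46 - 1*(-60032)) = √(-46 + 60032) = √59986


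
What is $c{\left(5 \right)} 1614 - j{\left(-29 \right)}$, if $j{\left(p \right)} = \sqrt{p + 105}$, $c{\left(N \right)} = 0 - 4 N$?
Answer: $-32280 - 2 \sqrt{19} \approx -32289.0$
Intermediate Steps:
$c{\left(N \right)} = - 4 N$
$j{\left(p \right)} = \sqrt{105 + p}$
$c{\left(5 \right)} 1614 - j{\left(-29 \right)} = \left(-4\right) 5 \cdot 1614 - \sqrt{105 - 29} = \left(-20\right) 1614 - \sqrt{76} = -32280 - 2 \sqrt{19}$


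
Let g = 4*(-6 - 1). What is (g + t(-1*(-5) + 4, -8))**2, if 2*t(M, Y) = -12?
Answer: 1156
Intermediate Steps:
g = -28 (g = 4*(-7) = -28)
t(M, Y) = -6 (t(M, Y) = (1/2)*(-12) = -6)
(g + t(-1*(-5) + 4, -8))**2 = (-28 - 6)**2 = (-34)**2 = 1156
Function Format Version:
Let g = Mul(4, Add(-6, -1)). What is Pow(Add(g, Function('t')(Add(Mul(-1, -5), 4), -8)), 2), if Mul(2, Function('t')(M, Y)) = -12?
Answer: 1156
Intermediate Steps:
g = -28 (g = Mul(4, -7) = -28)
Function('t')(M, Y) = -6 (Function('t')(M, Y) = Mul(Rational(1, 2), -12) = -6)
Pow(Add(g, Function('t')(Add(Mul(-1, -5), 4), -8)), 2) = Pow(Add(-28, -6), 2) = Pow(-34, 2) = 1156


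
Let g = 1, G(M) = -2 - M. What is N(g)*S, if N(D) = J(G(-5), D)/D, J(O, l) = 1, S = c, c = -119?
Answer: -119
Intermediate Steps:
S = -119
N(D) = 1/D
N(g)*S = -119/1 = 1*(-119) = -119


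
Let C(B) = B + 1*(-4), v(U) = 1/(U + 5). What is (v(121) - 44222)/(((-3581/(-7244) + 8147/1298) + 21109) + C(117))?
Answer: -120164308682/57684886245 ≈ -2.0831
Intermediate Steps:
v(U) = 1/(5 + U)
C(B) = -4 + B (C(B) = B - 4 = -4 + B)
(v(121) - 44222)/(((-3581/(-7244) + 8147/1298) + 21109) + C(117)) = (1/(5 + 121) - 44222)/(((-3581/(-7244) + 8147/1298) + 21109) + (-4 + 117)) = (1/126 - 44222)/(((-3581*(-1/7244) + 8147*(1/1298)) + 21109) + 113) = (1/126 - 44222)/(((3581/7244 + 8147/1298) + 21109) + 113) = -5571971/(126*((31832503/4701356 + 21109) + 113)) = -5571971/(126*(99272756307/4701356 + 113)) = -5571971/(126*99804009535/4701356) = -5571971/126*4701356/99804009535 = -120164308682/57684886245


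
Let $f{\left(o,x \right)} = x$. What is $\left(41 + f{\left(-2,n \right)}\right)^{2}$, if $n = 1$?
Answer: $1764$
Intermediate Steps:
$\left(41 + f{\left(-2,n \right)}\right)^{2} = \left(41 + 1\right)^{2} = 42^{2} = 1764$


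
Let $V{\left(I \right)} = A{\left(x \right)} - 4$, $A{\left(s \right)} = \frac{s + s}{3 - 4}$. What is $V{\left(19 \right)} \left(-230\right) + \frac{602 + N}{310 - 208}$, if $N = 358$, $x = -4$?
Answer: $- \frac{15480}{17} \approx -910.59$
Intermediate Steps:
$A{\left(s \right)} = - 2 s$ ($A{\left(s \right)} = \frac{2 s}{-1} = 2 s \left(-1\right) = - 2 s$)
$V{\left(I \right)} = 4$ ($V{\left(I \right)} = \left(-2\right) \left(-4\right) - 4 = 8 - 4 = 4$)
$V{\left(19 \right)} \left(-230\right) + \frac{602 + N}{310 - 208} = 4 \left(-230\right) + \frac{602 + 358}{310 - 208} = -920 + \frac{960}{102} = -920 + 960 \cdot \frac{1}{102} = -920 + \frac{160}{17} = - \frac{15480}{17}$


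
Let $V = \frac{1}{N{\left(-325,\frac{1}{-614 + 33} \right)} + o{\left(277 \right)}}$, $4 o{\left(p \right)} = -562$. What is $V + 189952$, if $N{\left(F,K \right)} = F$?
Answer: $\frac{176845310}{931} \approx 1.8995 \cdot 10^{5}$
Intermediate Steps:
$o{\left(p \right)} = - \frac{281}{2}$ ($o{\left(p \right)} = \frac{1}{4} \left(-562\right) = - \frac{281}{2}$)
$V = - \frac{2}{931}$ ($V = \frac{1}{-325 - \frac{281}{2}} = \frac{1}{- \frac{931}{2}} = - \frac{2}{931} \approx -0.0021482$)
$V + 189952 = - \frac{2}{931} + 189952 = \frac{176845310}{931}$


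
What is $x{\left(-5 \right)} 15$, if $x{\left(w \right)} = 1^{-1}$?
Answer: $15$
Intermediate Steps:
$x{\left(w \right)} = 1$
$x{\left(-5 \right)} 15 = 1 \cdot 15 = 15$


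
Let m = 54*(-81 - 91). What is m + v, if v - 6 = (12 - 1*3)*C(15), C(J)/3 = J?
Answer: -8877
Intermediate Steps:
C(J) = 3*J
v = 411 (v = 6 + (12 - 1*3)*(3*15) = 6 + (12 - 3)*45 = 6 + 9*45 = 6 + 405 = 411)
m = -9288 (m = 54*(-172) = -9288)
m + v = -9288 + 411 = -8877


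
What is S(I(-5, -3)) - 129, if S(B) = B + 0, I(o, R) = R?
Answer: -132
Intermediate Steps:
S(B) = B
S(I(-5, -3)) - 129 = -3 - 129 = -132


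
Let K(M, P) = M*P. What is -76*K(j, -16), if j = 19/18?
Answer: 11552/9 ≈ 1283.6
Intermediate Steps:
j = 19/18 (j = 19*(1/18) = 19/18 ≈ 1.0556)
-76*K(j, -16) = -722*(-16)/9 = -76*(-152/9) = 11552/9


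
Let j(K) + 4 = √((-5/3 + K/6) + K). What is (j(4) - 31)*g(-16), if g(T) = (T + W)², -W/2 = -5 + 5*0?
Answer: -1260 + 36*√3 ≈ -1197.6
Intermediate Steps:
W = 10 (W = -2*(-5 + 5*0) = -2*(-5 + 0) = -2*(-5) = 10)
j(K) = -4 + √(-5/3 + 7*K/6) (j(K) = -4 + √((-5/3 + K/6) + K) = -4 + √(-5/3 + 7*K/6))
g(T) = (10 + T)² (g(T) = (T + 10)² = (10 + T)²)
(j(4) - 31)*g(-16) = ((-4 + √(-60 + 42*4)/6) - 31)*(10 - 16)² = ((-4 + √(-60 + 168)/6) - 31)*(-6)² = ((-4 + √108/6) - 31)*36 = ((-4 + (6*√3)/6) - 31)*36 = ((-4 + √3) - 31)*36 = (-35 + √3)*36 = -1260 + 36*√3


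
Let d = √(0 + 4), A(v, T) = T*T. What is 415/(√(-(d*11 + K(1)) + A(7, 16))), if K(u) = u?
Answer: 415*√233/233 ≈ 27.188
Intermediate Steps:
A(v, T) = T²
d = 2 (d = √4 = 2)
415/(√(-(d*11 + K(1)) + A(7, 16))) = 415/(√(-(2*11 + 1) + 16²)) = 415/(√(-(22 + 1) + 256)) = 415/(√(-1*23 + 256)) = 415/(√(-23 + 256)) = 415/(√233) = 415*(√233/233) = 415*√233/233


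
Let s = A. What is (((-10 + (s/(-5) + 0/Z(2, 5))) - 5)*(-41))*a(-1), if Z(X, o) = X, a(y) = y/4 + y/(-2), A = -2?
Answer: 2993/20 ≈ 149.65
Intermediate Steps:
a(y) = -y/4 (a(y) = y*(1/4) + y*(-1/2) = y/4 - y/2 = -y/4)
s = -2
(((-10 + (s/(-5) + 0/Z(2, 5))) - 5)*(-41))*a(-1) = (((-10 + (-2/(-5) + 0/2)) - 5)*(-41))*(-1/4*(-1)) = (((-10 + (-2*(-1/5) + 0*(1/2))) - 5)*(-41))*(1/4) = (((-10 + (2/5 + 0)) - 5)*(-41))*(1/4) = (((-10 + 2/5) - 5)*(-41))*(1/4) = ((-48/5 - 5)*(-41))*(1/4) = -73/5*(-41)*(1/4) = (2993/5)*(1/4) = 2993/20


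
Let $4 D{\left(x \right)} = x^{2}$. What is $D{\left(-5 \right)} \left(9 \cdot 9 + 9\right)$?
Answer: $\frac{1125}{2} \approx 562.5$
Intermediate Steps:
$D{\left(x \right)} = \frac{x^{2}}{4}$
$D{\left(-5 \right)} \left(9 \cdot 9 + 9\right) = \frac{\left(-5\right)^{2}}{4} \left(9 \cdot 9 + 9\right) = \frac{1}{4} \cdot 25 \left(81 + 9\right) = \frac{25}{4} \cdot 90 = \frac{1125}{2}$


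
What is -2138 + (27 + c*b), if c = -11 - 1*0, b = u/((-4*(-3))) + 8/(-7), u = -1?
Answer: -176191/84 ≈ -2097.5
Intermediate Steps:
b = -103/84 (b = -1/((-4*(-3))) + 8/(-7) = -1/12 + 8*(-1/7) = -1*1/12 - 8/7 = -1/12 - 8/7 = -103/84 ≈ -1.2262)
c = -11 (c = -11 + 0 = -11)
-2138 + (27 + c*b) = -2138 + (27 - 11*(-103/84)) = -2138 + (27 + 1133/84) = -2138 + 3401/84 = -176191/84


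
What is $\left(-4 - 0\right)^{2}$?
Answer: $16$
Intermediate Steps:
$\left(-4 - 0\right)^{2} = \left(-4 + 0\right)^{2} = \left(-4\right)^{2} = 16$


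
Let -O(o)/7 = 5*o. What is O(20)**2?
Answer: 490000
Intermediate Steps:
O(o) = -35*o
O(20)**2 = (-35*20)**2 = (-700)**2 = 490000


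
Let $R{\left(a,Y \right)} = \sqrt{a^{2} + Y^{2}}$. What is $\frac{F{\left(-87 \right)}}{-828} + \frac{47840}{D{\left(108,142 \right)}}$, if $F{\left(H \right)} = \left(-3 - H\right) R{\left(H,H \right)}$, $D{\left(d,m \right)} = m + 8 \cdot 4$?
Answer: $\frac{23920}{87} - \frac{203 \sqrt{2}}{23} \approx 262.46$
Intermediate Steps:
$R{\left(a,Y \right)} = \sqrt{Y^{2} + a^{2}}$
$D{\left(d,m \right)} = 32 + m$ ($D{\left(d,m \right)} = m + 32 = 32 + m$)
$F{\left(H \right)} = \sqrt{2} \sqrt{H^{2}} \left(-3 - H\right)$ ($F{\left(H \right)} = \left(-3 - H\right) \sqrt{H^{2} + H^{2}} = \left(-3 - H\right) \sqrt{2 H^{2}} = \left(-3 - H\right) \sqrt{2} \sqrt{H^{2}} = \sqrt{2} \sqrt{H^{2}} \left(-3 - H\right)$)
$\frac{F{\left(-87 \right)}}{-828} + \frac{47840}{D{\left(108,142 \right)}} = \frac{\sqrt{2} \sqrt{\left(-87\right)^{2}} \left(-3 - -87\right)}{-828} + \frac{47840}{32 + 142} = \sqrt{2} \sqrt{7569} \left(-3 + 87\right) \left(- \frac{1}{828}\right) + \frac{47840}{174} = \sqrt{2} \cdot 87 \cdot 84 \left(- \frac{1}{828}\right) + 47840 \cdot \frac{1}{174} = 7308 \sqrt{2} \left(- \frac{1}{828}\right) + \frac{23920}{87} = - \frac{203 \sqrt{2}}{23} + \frac{23920}{87} = \frac{23920}{87} - \frac{203 \sqrt{2}}{23}$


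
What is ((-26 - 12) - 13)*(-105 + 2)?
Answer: 5253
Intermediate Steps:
((-26 - 12) - 13)*(-105 + 2) = (-38 - 13)*(-103) = -51*(-103) = 5253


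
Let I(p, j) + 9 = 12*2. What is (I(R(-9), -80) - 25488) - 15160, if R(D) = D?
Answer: -40633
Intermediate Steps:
I(p, j) = 15 (I(p, j) = -9 + 12*2 = -9 + 24 = 15)
(I(R(-9), -80) - 25488) - 15160 = (15 - 25488) - 15160 = -25473 - 15160 = -40633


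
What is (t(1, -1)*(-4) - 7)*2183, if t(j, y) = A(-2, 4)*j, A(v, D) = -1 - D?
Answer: 28379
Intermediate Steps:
t(j, y) = -5*j (t(j, y) = (-1 - 1*4)*j = (-1 - 4)*j = -5*j)
(t(1, -1)*(-4) - 7)*2183 = (-5*1*(-4) - 7)*2183 = (-5*(-4) - 7)*2183 = (20 - 7)*2183 = 13*2183 = 28379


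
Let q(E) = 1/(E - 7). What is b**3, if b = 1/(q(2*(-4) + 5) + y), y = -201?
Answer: -1000/8132727331 ≈ -1.2296e-7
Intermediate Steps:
q(E) = 1/(-7 + E)
b = -10/2011 (b = 1/(1/(-7 + (2*(-4) + 5)) - 201) = 1/(1/(-7 + (-8 + 5)) - 201) = 1/(1/(-7 - 3) - 201) = 1/(1/(-10) - 201) = 1/(-1/10 - 201) = 1/(-2011/10) = -10/2011 ≈ -0.0049727)
b**3 = (-10/2011)**3 = -1000/8132727331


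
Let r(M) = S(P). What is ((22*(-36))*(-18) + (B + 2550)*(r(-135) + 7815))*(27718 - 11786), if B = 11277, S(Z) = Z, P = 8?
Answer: 1723569596364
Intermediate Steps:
r(M) = 8
((22*(-36))*(-18) + (B + 2550)*(r(-135) + 7815))*(27718 - 11786) = ((22*(-36))*(-18) + (11277 + 2550)*(8 + 7815))*(27718 - 11786) = (-792*(-18) + 13827*7823)*15932 = (14256 + 108168621)*15932 = 108182877*15932 = 1723569596364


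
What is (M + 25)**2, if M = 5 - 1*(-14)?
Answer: 1936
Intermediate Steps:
M = 19 (M = 5 + 14 = 19)
(M + 25)**2 = (19 + 25)**2 = 44**2 = 1936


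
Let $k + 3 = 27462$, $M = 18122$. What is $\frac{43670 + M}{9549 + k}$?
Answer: $\frac{3862}{2313} \approx 1.6697$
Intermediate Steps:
$k = 27459$ ($k = -3 + 27462 = 27459$)
$\frac{43670 + M}{9549 + k} = \frac{43670 + 18122}{9549 + 27459} = \frac{61792}{37008} = 61792 \cdot \frac{1}{37008} = \frac{3862}{2313}$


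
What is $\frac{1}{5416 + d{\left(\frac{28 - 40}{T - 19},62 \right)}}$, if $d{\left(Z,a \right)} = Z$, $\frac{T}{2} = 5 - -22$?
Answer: $\frac{35}{189548} \approx 0.00018465$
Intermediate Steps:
$T = 54$ ($T = 2 \left(5 - -22\right) = 2 \left(5 + 22\right) = 2 \cdot 27 = 54$)
$\frac{1}{5416 + d{\left(\frac{28 - 40}{T - 19},62 \right)}} = \frac{1}{5416 + \frac{28 - 40}{54 - 19}} = \frac{1}{5416 - \frac{12}{35}} = \frac{1}{\frac{189548}{35}} = \frac{35}{189548}$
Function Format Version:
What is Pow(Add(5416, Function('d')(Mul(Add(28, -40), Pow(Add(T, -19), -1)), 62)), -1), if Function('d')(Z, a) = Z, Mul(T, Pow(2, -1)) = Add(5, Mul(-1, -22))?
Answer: Rational(35, 189548) ≈ 0.00018465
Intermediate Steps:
T = 54 (T = Mul(2, Add(5, Mul(-1, -22))) = Mul(2, Add(5, 22)) = Mul(2, 27) = 54)
Pow(Add(5416, Function('d')(Mul(Add(28, -40), Pow(Add(T, -19), -1)), 62)), -1) = Pow(Add(5416, Mul(Add(28, -40), Pow(Add(54, -19), -1))), -1) = Pow(Add(5416, Mul(-12, Pow(35, -1))), -1) = Pow(Add(5416, Mul(-12, Rational(1, 35))), -1) = Pow(Add(5416, Rational(-12, 35)), -1) = Pow(Rational(189548, 35), -1) = Rational(35, 189548)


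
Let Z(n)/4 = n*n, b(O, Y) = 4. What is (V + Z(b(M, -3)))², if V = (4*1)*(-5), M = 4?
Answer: 1936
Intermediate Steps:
V = -20 (V = 4*(-5) = -20)
Z(n) = 4*n² (Z(n) = 4*(n*n) = 4*n²)
(V + Z(b(M, -3)))² = (-20 + 4*4²)² = (-20 + 4*16)² = (-20 + 64)² = 44² = 1936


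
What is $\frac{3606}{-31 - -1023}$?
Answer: $\frac{1803}{496} \approx 3.6351$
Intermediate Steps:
$\frac{3606}{-31 - -1023} = \frac{3606}{-31 + 1023} = \frac{3606}{992} = 3606 \cdot \frac{1}{992} = \frac{1803}{496}$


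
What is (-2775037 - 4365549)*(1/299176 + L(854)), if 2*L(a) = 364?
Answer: -194402571669669/149588 ≈ -1.2996e+9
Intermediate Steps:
L(a) = 182 (L(a) = (1/2)*364 = 182)
(-2775037 - 4365549)*(1/299176 + L(854)) = (-2775037 - 4365549)*(1/299176 + 182) = -7140586*(1/299176 + 182) = -7140586*54450033/299176 = -194402571669669/149588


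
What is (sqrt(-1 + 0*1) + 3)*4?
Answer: 12 + 4*I ≈ 12.0 + 4.0*I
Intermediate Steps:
(sqrt(-1 + 0*1) + 3)*4 = (sqrt(-1 + 0) + 3)*4 = (sqrt(-1) + 3)*4 = (I + 3)*4 = (3 + I)*4 = 12 + 4*I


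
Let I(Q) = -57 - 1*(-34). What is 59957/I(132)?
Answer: -59957/23 ≈ -2606.8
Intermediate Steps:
I(Q) = -23 (I(Q) = -57 + 34 = -23)
59957/I(132) = 59957/(-23) = 59957*(-1/23) = -59957/23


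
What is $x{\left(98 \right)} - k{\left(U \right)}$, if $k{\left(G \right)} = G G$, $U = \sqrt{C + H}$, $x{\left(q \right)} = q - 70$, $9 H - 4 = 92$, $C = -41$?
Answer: $\frac{175}{3} \approx 58.333$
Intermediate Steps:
$H = \frac{32}{3}$ ($H = \frac{4}{9} + \frac{1}{9} \cdot 92 = \frac{4}{9} + \frac{92}{9} = \frac{32}{3} \approx 10.667$)
$x{\left(q \right)} = -70 + q$ ($x{\left(q \right)} = q - 70 = -70 + q$)
$U = \frac{i \sqrt{273}}{3}$ ($U = \sqrt{-41 + \frac{32}{3}} = \sqrt{- \frac{91}{3}} = \frac{i \sqrt{273}}{3} \approx 5.5076 i$)
$k{\left(G \right)} = G^{2}$
$x{\left(98 \right)} - k{\left(U \right)} = \left(-70 + 98\right) - \left(\frac{i \sqrt{273}}{3}\right)^{2} = 28 - - \frac{91}{3} = 28 + \frac{91}{3} = \frac{175}{3}$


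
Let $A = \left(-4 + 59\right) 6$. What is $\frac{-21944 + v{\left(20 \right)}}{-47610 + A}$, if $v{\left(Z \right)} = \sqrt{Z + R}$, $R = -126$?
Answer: $\frac{2743}{5910} - \frac{i \sqrt{106}}{47280} \approx 0.46413 - 0.00021776 i$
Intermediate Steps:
$A = 330$ ($A = 55 \cdot 6 = 330$)
$v{\left(Z \right)} = \sqrt{-126 + Z}$ ($v{\left(Z \right)} = \sqrt{Z - 126} = \sqrt{-126 + Z}$)
$\frac{-21944 + v{\left(20 \right)}}{-47610 + A} = \frac{-21944 + \sqrt{-126 + 20}}{-47610 + 330} = \frac{-21944 + \sqrt{-106}}{-47280} = \left(-21944 + i \sqrt{106}\right) \left(- \frac{1}{47280}\right) = \frac{2743}{5910} - \frac{i \sqrt{106}}{47280}$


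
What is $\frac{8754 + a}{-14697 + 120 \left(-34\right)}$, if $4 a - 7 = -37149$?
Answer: $\frac{1063}{37554} \approx 0.028306$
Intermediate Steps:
$a = - \frac{18571}{2}$ ($a = \frac{7}{4} + \frac{1}{4} \left(-37149\right) = \frac{7}{4} - \frac{37149}{4} = - \frac{18571}{2} \approx -9285.5$)
$\frac{8754 + a}{-14697 + 120 \left(-34\right)} = \frac{8754 - \frac{18571}{2}}{-14697 + 120 \left(-34\right)} = - \frac{1063}{2 \left(-14697 - 4080\right)} = - \frac{1063}{2 \left(-18777\right)} = \left(- \frac{1063}{2}\right) \left(- \frac{1}{18777}\right) = \frac{1063}{37554}$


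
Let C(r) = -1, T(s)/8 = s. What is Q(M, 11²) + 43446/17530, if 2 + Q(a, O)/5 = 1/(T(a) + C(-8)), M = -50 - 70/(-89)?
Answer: -2319850008/307905685 ≈ -7.5343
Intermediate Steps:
T(s) = 8*s
M = -4380/89 (M = -50 - 70*(-1/89) = -50 + 70/89 = -4380/89 ≈ -49.214)
Q(a, O) = -10 + 5/(-1 + 8*a) (Q(a, O) = -10 + 5/(8*a - 1) = -10 + 5/(-1 + 8*a))
Q(M, 11²) + 43446/17530 = 5*(3 - 16*(-4380/89))/(-1 + 8*(-4380/89)) + 43446/17530 = 5*(3 + 70080/89)/(-1 - 35040/89) + 43446*(1/17530) = 5*(70347/89)/(-35129/89) + 21723/8765 = 5*(-89/35129)*(70347/89) + 21723/8765 = -351735/35129 + 21723/8765 = -2319850008/307905685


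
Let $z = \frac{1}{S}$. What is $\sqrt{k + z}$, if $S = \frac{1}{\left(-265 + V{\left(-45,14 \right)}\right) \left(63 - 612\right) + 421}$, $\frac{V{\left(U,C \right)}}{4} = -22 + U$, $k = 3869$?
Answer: $\sqrt{296907} \approx 544.89$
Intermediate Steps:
$V{\left(U,C \right)} = -88 + 4 U$ ($V{\left(U,C \right)} = 4 \left(-22 + U\right) = -88 + 4 U$)
$S = \frac{1}{293038}$ ($S = \frac{1}{\left(-265 + \left(-88 + 4 \left(-45\right)\right)\right) \left(63 - 612\right) + 421} = \frac{1}{\left(-265 - 268\right) \left(-549\right) + 421} = \frac{1}{\left(-533\right) \left(-549\right) + 421} = \frac{1}{292617 + 421} = \frac{1}{293038} \approx 3.4125 \cdot 10^{-6}$)
$z = 293038$ ($z = \frac{1}{\frac{1}{293038}} = 293038$)
$\sqrt{k + z} = \sqrt{3869 + 293038} = \sqrt{296907}$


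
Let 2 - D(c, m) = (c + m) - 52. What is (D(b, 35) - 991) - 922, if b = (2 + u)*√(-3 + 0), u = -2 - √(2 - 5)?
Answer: -1897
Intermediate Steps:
u = -2 - I*√3 (u = -2 - √(-3) = -2 - I*√3 ≈ -2.0 - 1.732*I)
b = 3 (b = (2 + (-2 - I*√3))*√(-3 + 0) = (-I*√3)*√(-3) = (-I*√3)*(I*√3) = 3)
D(c, m) = 54 - c - m (D(c, m) = 2 - ((c + m) - 52) = 2 - (-52 + c + m) = 2 + (52 - c - m) = 54 - c - m)
(D(b, 35) - 991) - 922 = ((54 - 1*3 - 1*35) - 991) - 922 = ((54 - 3 - 35) - 991) - 922 = (16 - 991) - 922 = -975 - 922 = -1897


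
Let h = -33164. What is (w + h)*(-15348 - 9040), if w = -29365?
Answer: 1524957252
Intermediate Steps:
(w + h)*(-15348 - 9040) = (-29365 - 33164)*(-15348 - 9040) = -62529*(-24388) = 1524957252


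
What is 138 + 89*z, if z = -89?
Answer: -7783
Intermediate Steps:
138 + 89*z = 138 + 89*(-89) = 138 - 7921 = -7783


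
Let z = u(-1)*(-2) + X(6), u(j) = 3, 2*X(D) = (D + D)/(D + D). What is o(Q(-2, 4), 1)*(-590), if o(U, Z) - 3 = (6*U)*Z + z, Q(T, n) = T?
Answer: 8555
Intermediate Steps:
X(D) = 1/2 (X(D) = ((D + D)/(D + D))/2 = ((2*D)/((2*D)))/2 = ((2*D)*(1/(2*D)))/2 = (1/2)*1 = 1/2)
z = -11/2 (z = 3*(-2) + 1/2 = -6 + 1/2 = -11/2 ≈ -5.5000)
o(U, Z) = -5/2 + 6*U*Z (o(U, Z) = 3 + ((6*U)*Z - 11/2) = 3 + (6*U*Z - 11/2) = 3 + (-11/2 + 6*U*Z) = -5/2 + 6*U*Z)
o(Q(-2, 4), 1)*(-590) = (-5/2 + 6*(-2)*1)*(-590) = (-5/2 - 12)*(-590) = -29/2*(-590) = 8555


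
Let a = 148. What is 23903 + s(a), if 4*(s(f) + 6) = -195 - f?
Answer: 95245/4 ≈ 23811.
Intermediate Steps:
s(f) = -219/4 - f/4 (s(f) = -6 + (-195 - f)/4 = -6 + (-195/4 - f/4) = -219/4 - f/4)
23903 + s(a) = 23903 + (-219/4 - ¼*148) = 23903 + (-219/4 - 37) = 23903 - 367/4 = 95245/4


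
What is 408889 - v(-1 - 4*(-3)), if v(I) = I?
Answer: 408878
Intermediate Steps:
408889 - v(-1 - 4*(-3)) = 408889 - (-1 - 4*(-3)) = 408889 - (-1 + 12) = 408889 - 1*11 = 408889 - 11 = 408878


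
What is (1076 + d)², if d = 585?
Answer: 2758921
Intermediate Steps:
(1076 + d)² = (1076 + 585)² = 1661² = 2758921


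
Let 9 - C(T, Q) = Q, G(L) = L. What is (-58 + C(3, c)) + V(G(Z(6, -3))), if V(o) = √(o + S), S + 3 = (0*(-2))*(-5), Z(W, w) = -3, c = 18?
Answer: -67 + I*√6 ≈ -67.0 + 2.4495*I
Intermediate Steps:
S = -3 (S = -3 + (0*(-2))*(-5) = -3 + 0*(-5) = -3 + 0 = -3)
C(T, Q) = 9 - Q
V(o) = √(-3 + o) (V(o) = √(o - 3) = √(-3 + o))
(-58 + C(3, c)) + V(G(Z(6, -3))) = (-58 + (9 - 1*18)) + √(-3 - 3) = (-58 + (9 - 18)) + √(-6) = (-58 - 9) + I*√6 = -67 + I*√6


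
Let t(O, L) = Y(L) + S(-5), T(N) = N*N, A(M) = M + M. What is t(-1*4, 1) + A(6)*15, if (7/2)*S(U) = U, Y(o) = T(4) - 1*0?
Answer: 1362/7 ≈ 194.57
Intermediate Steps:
A(M) = 2*M
T(N) = N²
Y(o) = 16 (Y(o) = 4² - 1*0 = 16 + 0 = 16)
S(U) = 2*U/7
t(O, L) = 102/7 (t(O, L) = 16 + (2/7)*(-5) = 16 - 10/7 = 102/7)
t(-1*4, 1) + A(6)*15 = 102/7 + (2*6)*15 = 102/7 + 12*15 = 102/7 + 180 = 1362/7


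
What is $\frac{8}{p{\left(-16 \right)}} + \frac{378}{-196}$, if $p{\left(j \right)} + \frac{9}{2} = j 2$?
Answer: $- \frac{2195}{1022} \approx -2.1478$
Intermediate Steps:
$p{\left(j \right)} = - \frac{9}{2} + 2 j$ ($p{\left(j \right)} = - \frac{9}{2} + j 2 = - \frac{9}{2} + 2 j$)
$\frac{8}{p{\left(-16 \right)}} + \frac{378}{-196} = \frac{8}{- \frac{9}{2} + 2 \left(-16\right)} + \frac{378}{-196} = \frac{8}{- \frac{9}{2} - 32} + 378 \left(- \frac{1}{196}\right) = \frac{8}{- \frac{73}{2}} - \frac{27}{14} = 8 \left(- \frac{2}{73}\right) - \frac{27}{14} = - \frac{16}{73} - \frac{27}{14} = - \frac{2195}{1022}$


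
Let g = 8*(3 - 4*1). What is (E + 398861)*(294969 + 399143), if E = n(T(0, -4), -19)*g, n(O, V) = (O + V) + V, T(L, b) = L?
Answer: 277065216480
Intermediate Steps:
n(O, V) = O + 2*V
g = -8 (g = 8*(3 - 4) = 8*(-1) = -8)
E = 304 (E = (0 + 2*(-19))*(-8) = (0 - 38)*(-8) = -38*(-8) = 304)
(E + 398861)*(294969 + 399143) = (304 + 398861)*(294969 + 399143) = 399165*694112 = 277065216480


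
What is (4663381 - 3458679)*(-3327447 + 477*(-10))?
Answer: -4014328484334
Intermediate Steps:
(4663381 - 3458679)*(-3327447 + 477*(-10)) = 1204702*(-3327447 - 4770) = 1204702*(-3332217) = -4014328484334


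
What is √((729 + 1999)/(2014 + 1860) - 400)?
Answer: 2*I*√374536383/1937 ≈ 19.982*I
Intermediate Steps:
√((729 + 1999)/(2014 + 1860) - 400) = √(2728/3874 - 400) = √(2728*(1/3874) - 400) = √(1364/1937 - 400) = √(-773436/1937) = 2*I*√374536383/1937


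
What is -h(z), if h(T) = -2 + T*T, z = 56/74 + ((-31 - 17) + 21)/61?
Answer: 9685417/5094049 ≈ 1.9013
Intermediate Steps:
z = 709/2257 (z = 56*(1/74) + (-48 + 21)*(1/61) = 28/37 - 27*1/61 = 28/37 - 27/61 = 709/2257 ≈ 0.31413)
h(T) = -2 + T²
-h(z) = -(-2 + (709/2257)²) = -(-2 + 502681/5094049) = -1*(-9685417/5094049) = 9685417/5094049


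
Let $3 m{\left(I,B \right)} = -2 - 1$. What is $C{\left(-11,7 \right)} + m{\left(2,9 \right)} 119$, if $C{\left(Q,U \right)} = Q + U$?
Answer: $-123$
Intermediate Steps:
$m{\left(I,B \right)} = -1$ ($m{\left(I,B \right)} = \frac{-2 - 1}{3} = \frac{1}{3} \left(-3\right) = -1$)
$C{\left(-11,7 \right)} + m{\left(2,9 \right)} 119 = \left(-11 + 7\right) - 119 = -4 - 119 = -123$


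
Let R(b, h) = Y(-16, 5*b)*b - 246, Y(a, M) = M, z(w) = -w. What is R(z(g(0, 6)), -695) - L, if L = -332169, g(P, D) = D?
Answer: 332103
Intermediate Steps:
R(b, h) = -246 + 5*b**2 (R(b, h) = (5*b)*b - 246 = 5*b**2 - 246 = -246 + 5*b**2)
R(z(g(0, 6)), -695) - L = (-246 + 5*(-1*6)**2) - 1*(-332169) = (-246 + 5*(-6)**2) + 332169 = (-246 + 5*36) + 332169 = (-246 + 180) + 332169 = -66 + 332169 = 332103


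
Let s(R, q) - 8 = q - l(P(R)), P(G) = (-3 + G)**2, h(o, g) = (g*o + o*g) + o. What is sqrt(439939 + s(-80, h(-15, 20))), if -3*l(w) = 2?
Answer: sqrt(3953994)/3 ≈ 662.82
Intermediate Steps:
h(o, g) = o + 2*g*o (h(o, g) = (g*o + g*o) + o = 2*g*o + o = o + 2*g*o)
l(w) = -2/3 (l(w) = -1/3*2 = -2/3)
s(R, q) = 26/3 + q (s(R, q) = 8 + (q - 1*(-2/3)) = 8 + (q + 2/3) = 8 + (2/3 + q) = 26/3 + q)
sqrt(439939 + s(-80, h(-15, 20))) = sqrt(439939 + (26/3 - 15*(1 + 2*20))) = sqrt(439939 + (26/3 - 15*(1 + 40))) = sqrt(439939 + (26/3 - 15*41)) = sqrt(439939 + (26/3 - 615)) = sqrt(439939 - 1819/3) = sqrt(1317998/3) = sqrt(3953994)/3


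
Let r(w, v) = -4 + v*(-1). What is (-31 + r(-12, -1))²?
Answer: 1156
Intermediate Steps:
r(w, v) = -4 - v
(-31 + r(-12, -1))² = (-31 + (-4 - 1*(-1)))² = (-31 + (-4 + 1))² = (-31 - 3)² = (-34)² = 1156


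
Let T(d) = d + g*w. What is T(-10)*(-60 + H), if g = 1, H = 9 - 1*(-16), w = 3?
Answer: 245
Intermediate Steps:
H = 25 (H = 9 + 16 = 25)
T(d) = 3 + d (T(d) = d + 1*3 = d + 3 = 3 + d)
T(-10)*(-60 + H) = (3 - 10)*(-60 + 25) = -7*(-35) = 245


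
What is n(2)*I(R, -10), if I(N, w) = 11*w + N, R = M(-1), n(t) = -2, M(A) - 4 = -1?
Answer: 214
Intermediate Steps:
M(A) = 3 (M(A) = 4 - 1 = 3)
R = 3
I(N, w) = N + 11*w
n(2)*I(R, -10) = -2*(3 + 11*(-10)) = -2*(3 - 110) = -2*(-107) = 214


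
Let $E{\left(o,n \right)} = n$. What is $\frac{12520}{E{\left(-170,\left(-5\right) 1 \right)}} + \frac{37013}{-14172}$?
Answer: $- \frac{35523701}{14172} \approx -2506.6$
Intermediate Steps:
$\frac{12520}{E{\left(-170,\left(-5\right) 1 \right)}} + \frac{37013}{-14172} = \frac{12520}{\left(-5\right) 1} + \frac{37013}{-14172} = \frac{12520}{-5} + 37013 \left(- \frac{1}{14172}\right) = 12520 \left(- \frac{1}{5}\right) - \frac{37013}{14172} = -2504 - \frac{37013}{14172} = - \frac{35523701}{14172}$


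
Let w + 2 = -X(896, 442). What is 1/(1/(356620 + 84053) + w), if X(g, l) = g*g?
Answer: -440673/353780216513 ≈ -1.2456e-6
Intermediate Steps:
X(g, l) = g²
w = -802818 (w = -2 - 1*896² = -2 - 1*802816 = -2 - 802816 = -802818)
1/(1/(356620 + 84053) + w) = 1/(1/(356620 + 84053) - 802818) = 1/(1/440673 - 802818) = 1/(-353780216513/440673) = -440673/353780216513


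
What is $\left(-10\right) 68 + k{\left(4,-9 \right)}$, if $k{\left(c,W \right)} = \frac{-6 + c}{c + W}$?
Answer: $- \frac{3398}{5} \approx -679.6$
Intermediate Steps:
$k{\left(c,W \right)} = \frac{-6 + c}{W + c}$
$\left(-10\right) 68 + k{\left(4,-9 \right)} = \left(-10\right) 68 + \frac{-6 + 4}{-9 + 4} = -680 + \frac{1}{-5} \left(-2\right) = -680 - - \frac{2}{5} = -680 + \frac{2}{5} = - \frac{3398}{5}$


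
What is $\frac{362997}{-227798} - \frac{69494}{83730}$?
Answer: $- \frac{23112166511}{9536763270} \approx -2.4235$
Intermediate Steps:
$\frac{362997}{-227798} - \frac{69494}{83730} = 362997 \left(- \frac{1}{227798}\right) - \frac{34747}{41865} = - \frac{362997}{227798} - \frac{34747}{41865} = - \frac{23112166511}{9536763270}$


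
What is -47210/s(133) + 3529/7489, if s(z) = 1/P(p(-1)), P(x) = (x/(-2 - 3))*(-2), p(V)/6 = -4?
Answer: 3394138153/7489 ≈ 4.5322e+5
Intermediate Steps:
p(V) = -24 (p(V) = 6*(-4) = -24)
P(x) = 2*x/5 (P(x) = (x/(-5))*(-2) = (x*(-1/5))*(-2) = -x/5*(-2) = 2*x/5)
s(z) = -5/48 (s(z) = 1/((2/5)*(-24)) = 1/(-48/5) = -5/48)
-47210/s(133) + 3529/7489 = -47210/(-5/48) + 3529/7489 = -47210*(-48/5) + 3529*(1/7489) = 453216 + 3529/7489 = 3394138153/7489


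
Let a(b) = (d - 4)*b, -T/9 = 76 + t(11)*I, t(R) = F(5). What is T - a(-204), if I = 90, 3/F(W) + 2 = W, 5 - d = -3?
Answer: -678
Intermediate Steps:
d = 8 (d = 5 - 1*(-3) = 5 + 3 = 8)
F(W) = 3/(-2 + W)
t(R) = 1 (t(R) = 3/(-2 + 5) = 3/3 = 3*(⅓) = 1)
T = -1494 (T = -9*(76 + 1*90) = -9*(76 + 90) = -9*166 = -1494)
a(b) = 4*b (a(b) = (8 - 4)*b = 4*b)
T - a(-204) = -1494 - 4*(-204) = -1494 - 1*(-816) = -1494 + 816 = -678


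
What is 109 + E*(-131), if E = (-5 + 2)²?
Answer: -1070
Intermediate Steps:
E = 9 (E = (-3)² = 9)
109 + E*(-131) = 109 + 9*(-131) = 109 - 1179 = -1070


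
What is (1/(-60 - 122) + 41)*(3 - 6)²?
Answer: 67149/182 ≈ 368.95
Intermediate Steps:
(1/(-60 - 122) + 41)*(3 - 6)² = (1/(-182) + 41)*(-3)² = (-1/182 + 41)*9 = (7461/182)*9 = 67149/182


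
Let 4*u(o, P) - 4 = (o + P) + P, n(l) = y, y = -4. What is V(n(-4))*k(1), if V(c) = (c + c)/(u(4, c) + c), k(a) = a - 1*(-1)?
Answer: 4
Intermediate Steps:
k(a) = 1 + a (k(a) = a + 1 = 1 + a)
n(l) = -4
u(o, P) = 1 + P/2 + o/4 (u(o, P) = 1 + ((o + P) + P)/4 = 1 + ((P + o) + P)/4 = 1 + (o + 2*P)/4 = 1 + (P/2 + o/4) = 1 + P/2 + o/4)
V(c) = 2*c/(2 + 3*c/2) (V(c) = (c + c)/((1 + c/2 + (¼)*4) + c) = (2*c)/((1 + c/2 + 1) + c) = (2*c)/((2 + c/2) + c) = (2*c)/(2 + 3*c/2) = 2*c/(2 + 3*c/2))
V(n(-4))*k(1) = (4*(-4)/(4 + 3*(-4)))*(1 + 1) = (4*(-4)/(4 - 12))*2 = (4*(-4)/(-8))*2 = (4*(-4)*(-⅛))*2 = 2*2 = 4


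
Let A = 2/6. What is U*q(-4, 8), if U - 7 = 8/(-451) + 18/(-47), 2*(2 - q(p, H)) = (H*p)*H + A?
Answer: 2657815/3102 ≈ 856.81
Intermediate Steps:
A = 1/3 (A = 2*(1/6) = 1/3 ≈ 0.33333)
q(p, H) = 11/6 - p*H**2/2 (q(p, H) = 2 - ((H*p)*H + 1/3)/2 = 2 - (p*H**2 + 1/3)/2 = 2 - (1/3 + p*H**2)/2 = 2 + (-1/6 - p*H**2/2) = 11/6 - p*H**2/2)
U = 139885/21197 (U = 7 + (8/(-451) + 18/(-47)) = 7 + (8*(-1/451) + 18*(-1/47)) = 7 + (-8/451 - 18/47) = 7 - 8494/21197 = 139885/21197 ≈ 6.5993)
U*q(-4, 8) = 139885*(11/6 - 1/2*(-4)*8**2)/21197 = 139885*(11/6 - 1/2*(-4)*64)/21197 = 139885*(11/6 + 128)/21197 = (139885/21197)*(779/6) = 2657815/3102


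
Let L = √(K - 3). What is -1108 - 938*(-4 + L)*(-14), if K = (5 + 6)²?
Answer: -53636 + 13132*√118 ≈ 89014.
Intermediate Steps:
K = 121 (K = 11² = 121)
L = √118 (L = √(121 - 3) = √118 ≈ 10.863)
-1108 - 938*(-4 + L)*(-14) = -1108 - 938*(-4 + √118)*(-14) = -1108 - 938*(56 - 14*√118) = -1108 + (-52528 + 13132*√118) = -53636 + 13132*√118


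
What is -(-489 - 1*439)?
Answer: 928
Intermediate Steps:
-(-489 - 1*439) = -(-489 - 439) = -1*(-928) = 928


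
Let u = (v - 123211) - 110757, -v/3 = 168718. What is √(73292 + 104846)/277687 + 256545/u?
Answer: -256545/740122 + √178138/277687 ≈ -0.34511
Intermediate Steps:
v = -506154 (v = -3*168718 = -506154)
u = -740122 (u = (-506154 - 123211) - 110757 = -629365 - 110757 = -740122)
√(73292 + 104846)/277687 + 256545/u = √(73292 + 104846)/277687 + 256545/(-740122) = √178138*(1/277687) + 256545*(-1/740122) = √178138/277687 - 256545/740122 = -256545/740122 + √178138/277687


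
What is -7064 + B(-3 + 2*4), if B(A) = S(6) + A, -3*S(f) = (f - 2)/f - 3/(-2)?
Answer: -127075/18 ≈ -7059.7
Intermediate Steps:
S(f) = -½ - (-2 + f)/(3*f) (S(f) = -((f - 2)/f - 3/(-2))/3 = -((-2 + f)/f - 3*(-½))/3 = -((-2 + f)/f + 3/2)/3 = -(3/2 + (-2 + f)/f)/3 = -½ - (-2 + f)/(3*f))
B(A) = -13/18 + A (B(A) = (⅙)*(4 - 5*6)/6 + A = (⅙)*(⅙)*(4 - 30) + A = (⅙)*(⅙)*(-26) + A = -13/18 + A)
-7064 + B(-3 + 2*4) = -7064 + (-13/18 + (-3 + 2*4)) = -7064 + (-13/18 + (-3 + 8)) = -7064 + (-13/18 + 5) = -7064 + 77/18 = -127075/18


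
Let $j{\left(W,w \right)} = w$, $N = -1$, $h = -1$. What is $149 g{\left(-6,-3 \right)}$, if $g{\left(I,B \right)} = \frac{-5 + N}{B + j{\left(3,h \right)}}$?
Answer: $\frac{447}{2} \approx 223.5$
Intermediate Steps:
$g{\left(I,B \right)} = - \frac{6}{-1 + B}$ ($g{\left(I,B \right)} = \frac{-5 - 1}{B - 1} = - \frac{6}{-1 + B}$)
$149 g{\left(-6,-3 \right)} = 149 \left(- \frac{6}{-1 - 3}\right) = 149 \left(- \frac{6}{-4}\right) = 149 \left(\left(-6\right) \left(- \frac{1}{4}\right)\right) = 149 \cdot \frac{3}{2} = \frac{447}{2}$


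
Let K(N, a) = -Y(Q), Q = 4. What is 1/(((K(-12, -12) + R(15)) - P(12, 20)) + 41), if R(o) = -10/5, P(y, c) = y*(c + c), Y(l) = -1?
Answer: -1/440 ≈ -0.0022727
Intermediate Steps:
K(N, a) = 1 (K(N, a) = -1*(-1) = 1)
P(y, c) = 2*c*y (P(y, c) = y*(2*c) = 2*c*y)
R(o) = -2 (R(o) = -10*1/5 = -2)
1/(((K(-12, -12) + R(15)) - P(12, 20)) + 41) = 1/(((1 - 2) - 2*20*12) + 41) = 1/((-1 - 1*480) + 41) = 1/((-1 - 480) + 41) = 1/(-481 + 41) = 1/(-440) = -1/440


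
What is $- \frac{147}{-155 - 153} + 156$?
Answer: $\frac{6885}{44} \approx 156.48$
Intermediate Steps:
$- \frac{147}{-155 - 153} + 156 = - \frac{147}{-308} + 156 = \left(-147\right) \left(- \frac{1}{308}\right) + 156 = \frac{21}{44} + 156 = \frac{6885}{44}$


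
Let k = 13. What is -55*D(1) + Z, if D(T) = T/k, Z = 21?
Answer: 218/13 ≈ 16.769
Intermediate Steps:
D(T) = T/13
-55*D(1) + Z = -55/13 + 21 = 218/13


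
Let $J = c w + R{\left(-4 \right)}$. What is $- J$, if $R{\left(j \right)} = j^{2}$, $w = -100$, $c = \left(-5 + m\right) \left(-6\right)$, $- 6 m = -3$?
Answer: $2684$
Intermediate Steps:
$m = \frac{1}{2}$ ($m = \left(- \frac{1}{6}\right) \left(-3\right) = \frac{1}{2} \approx 0.5$)
$c = 27$ ($c = \left(-5 + \frac{1}{2}\right) \left(-6\right) = \left(- \frac{9}{2}\right) \left(-6\right) = 27$)
$J = -2684$ ($J = 27 \left(-100\right) + \left(-4\right)^{2} = -2700 + 16 = -2684$)
$- J = \left(-1\right) \left(-2684\right) = 2684$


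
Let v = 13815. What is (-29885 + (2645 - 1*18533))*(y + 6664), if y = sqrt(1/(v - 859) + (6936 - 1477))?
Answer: -305031272 - 45773*sqrt(229084121395)/6478 ≈ -3.0841e+8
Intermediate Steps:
y = sqrt(229084121395)/6478 (y = sqrt(1/(13815 - 859) + (6936 - 1477)) = sqrt(1/12956 + 5459) = sqrt(70726805/12956) = sqrt(229084121395)/6478 ≈ 73.885)
(-29885 + (2645 - 1*18533))*(y + 6664) = (-29885 + (2645 - 1*18533))*(sqrt(229084121395)/6478 + 6664) = (-29885 + (2645 - 18533))*(6664 + sqrt(229084121395)/6478) = (-29885 - 15888)*(6664 + sqrt(229084121395)/6478) = -45773*(6664 + sqrt(229084121395)/6478) = -305031272 - 45773*sqrt(229084121395)/6478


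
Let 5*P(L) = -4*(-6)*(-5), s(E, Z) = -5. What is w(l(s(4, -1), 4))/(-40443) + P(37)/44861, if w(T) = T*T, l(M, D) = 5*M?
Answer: -29008757/1814313423 ≈ -0.015989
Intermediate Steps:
P(L) = -24 (P(L) = (-4*(-6)*(-5))/5 = (24*(-5))/5 = (⅕)*(-120) = -24)
w(T) = T²
w(l(s(4, -1), 4))/(-40443) + P(37)/44861 = (5*(-5))²/(-40443) - 24/44861 = (-25)²*(-1/40443) - 24*1/44861 = 625*(-1/40443) - 24/44861 = -625/40443 - 24/44861 = -29008757/1814313423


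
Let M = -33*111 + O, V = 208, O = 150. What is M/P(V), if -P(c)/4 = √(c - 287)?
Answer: -3513*I*√79/316 ≈ -98.811*I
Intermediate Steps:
P(c) = -4*√(-287 + c) (P(c) = -4*√(c - 287) = -4*√(-287 + c))
M = -3513 (M = -33*111 + 150 = -3663 + 150 = -3513)
M/P(V) = -3513*(-1/(4*√(-287 + 208))) = -3513*I*√79/316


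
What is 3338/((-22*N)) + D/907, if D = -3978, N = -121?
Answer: -3780935/1207217 ≈ -3.1319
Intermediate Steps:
3338/((-22*N)) + D/907 = 3338/((-22*(-121))) - 3978/907 = 3338/2662 - 3978*1/907 = 3338*(1/2662) - 3978/907 = 1669/1331 - 3978/907 = -3780935/1207217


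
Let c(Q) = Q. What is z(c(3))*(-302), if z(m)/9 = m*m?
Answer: -24462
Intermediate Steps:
z(m) = 9*m² (z(m) = 9*(m*m) = 9*m²)
z(c(3))*(-302) = (9*3²)*(-302) = (9*9)*(-302) = 81*(-302) = -24462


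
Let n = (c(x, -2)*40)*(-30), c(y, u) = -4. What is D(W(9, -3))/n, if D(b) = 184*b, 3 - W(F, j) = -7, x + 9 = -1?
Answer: 23/60 ≈ 0.38333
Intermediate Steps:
x = -10 (x = -9 - 1 = -10)
W(F, j) = 10 (W(F, j) = 3 - 1*(-7) = 3 + 7 = 10)
n = 4800 (n = -4*40*(-30) = -160*(-30) = 4800)
D(W(9, -3))/n = (184*10)/4800 = 1840*(1/4800) = 23/60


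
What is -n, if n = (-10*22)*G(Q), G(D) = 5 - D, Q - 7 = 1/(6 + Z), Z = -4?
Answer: -550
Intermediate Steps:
Q = 15/2 (Q = 7 + 1/(6 - 4) = 7 + 1/2 = 7 + ½ = 15/2 ≈ 7.5000)
n = 550 (n = (-10*22)*(5 - 1*15/2) = -220*(5 - 15/2) = -220*(-5/2) = 550)
-n = -1*550 = -550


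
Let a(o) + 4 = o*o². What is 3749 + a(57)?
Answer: 188938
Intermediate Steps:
a(o) = -4 + o³ (a(o) = -4 + o*o² = -4 + o³)
3749 + a(57) = 3749 + (-4 + 57³) = 3749 + (-4 + 185193) = 3749 + 185189 = 188938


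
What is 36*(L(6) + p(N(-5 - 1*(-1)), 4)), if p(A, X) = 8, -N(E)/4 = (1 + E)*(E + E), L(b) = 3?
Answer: 396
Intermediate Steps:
N(E) = -8*E*(1 + E) (N(E) = -4*(1 + E)*(E + E) = -4*(1 + E)*2*E = -8*E*(1 + E))
36*(L(6) + p(N(-5 - 1*(-1)), 4)) = 36*(3 + 8) = 36*11 = 396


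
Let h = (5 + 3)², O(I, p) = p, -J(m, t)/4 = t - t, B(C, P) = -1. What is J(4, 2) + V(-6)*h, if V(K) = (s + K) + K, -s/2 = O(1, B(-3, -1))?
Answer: -640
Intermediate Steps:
J(m, t) = 0 (J(m, t) = -4*(t - t) = -4*0 = 0)
s = 2 (s = -2*(-1) = 2)
h = 64 (h = 8² = 64)
V(K) = 2 + 2*K (V(K) = (2 + K) + K = 2 + 2*K)
J(4, 2) + V(-6)*h = 0 + (2 + 2*(-6))*64 = 0 + (2 - 12)*64 = 0 - 10*64 = 0 - 640 = -640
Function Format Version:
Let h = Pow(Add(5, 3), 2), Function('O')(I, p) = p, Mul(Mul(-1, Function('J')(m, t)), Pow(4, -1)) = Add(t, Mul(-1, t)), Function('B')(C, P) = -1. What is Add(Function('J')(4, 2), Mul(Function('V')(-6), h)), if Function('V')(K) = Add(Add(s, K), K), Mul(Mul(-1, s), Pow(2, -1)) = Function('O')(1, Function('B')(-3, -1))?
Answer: -640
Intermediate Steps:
Function('J')(m, t) = 0 (Function('J')(m, t) = Mul(-4, Add(t, Mul(-1, t))) = Mul(-4, 0) = 0)
s = 2 (s = Mul(-2, -1) = 2)
h = 64 (h = Pow(8, 2) = 64)
Function('V')(K) = Add(2, Mul(2, K)) (Function('V')(K) = Add(Add(2, K), K) = Add(2, Mul(2, K)))
Add(Function('J')(4, 2), Mul(Function('V')(-6), h)) = Add(0, Mul(Add(2, Mul(2, -6)), 64)) = Add(0, Mul(Add(2, -12), 64)) = Add(0, Mul(-10, 64)) = Add(0, -640) = -640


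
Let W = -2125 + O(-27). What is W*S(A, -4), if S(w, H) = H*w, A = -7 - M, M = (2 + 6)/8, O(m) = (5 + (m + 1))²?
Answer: -53888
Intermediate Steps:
O(m) = (6 + m)² (O(m) = (5 + (1 + m))² = (6 + m)²)
M = 1 (M = 8*(⅛) = 1)
W = -1684 (W = -2125 + (6 - 27)² = -2125 + (-21)² = -2125 + 441 = -1684)
A = -8 (A = -7 - 1*1 = -7 - 1 = -8)
W*S(A, -4) = -(-6736)*(-8) = -1684*32 = -53888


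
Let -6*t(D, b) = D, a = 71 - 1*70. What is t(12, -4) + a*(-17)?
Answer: -19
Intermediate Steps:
a = 1 (a = 71 - 70 = 1)
t(D, b) = -D/6
t(12, -4) + a*(-17) = -⅙*12 + 1*(-17) = -2 - 17 = -19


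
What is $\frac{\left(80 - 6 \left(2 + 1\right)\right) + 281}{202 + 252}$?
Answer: $\frac{343}{454} \approx 0.75551$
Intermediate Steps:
$\frac{\left(80 - 6 \left(2 + 1\right)\right) + 281}{202 + 252} = \frac{\left(80 - 18\right) + 281}{454} = \left(\left(80 - 18\right) + 281\right) \frac{1}{454} = \left(62 + 281\right) \frac{1}{454} = 343 \cdot \frac{1}{454} = \frac{343}{454}$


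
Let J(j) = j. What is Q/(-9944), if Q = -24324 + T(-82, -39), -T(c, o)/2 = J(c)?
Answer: 3020/1243 ≈ 2.4296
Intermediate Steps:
T(c, o) = -2*c
Q = -24160 (Q = -24324 - 2*(-82) = -24324 + 164 = -24160)
Q/(-9944) = -24160/(-9944) = -24160*(-1/9944) = 3020/1243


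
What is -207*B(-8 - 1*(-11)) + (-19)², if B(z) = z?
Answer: -260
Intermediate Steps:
-207*B(-8 - 1*(-11)) + (-19)² = -207*(-8 - 1*(-11)) + (-19)² = -207*(-8 + 11) + 361 = -207*3 + 361 = -621 + 361 = -260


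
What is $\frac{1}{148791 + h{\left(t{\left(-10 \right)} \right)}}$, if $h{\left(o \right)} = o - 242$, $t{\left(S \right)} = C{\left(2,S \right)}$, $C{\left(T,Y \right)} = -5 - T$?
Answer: $\frac{1}{148542} \approx 6.7321 \cdot 10^{-6}$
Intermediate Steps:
$t{\left(S \right)} = -7$ ($t{\left(S \right)} = -5 - 2 = -7$)
$h{\left(o \right)} = -242 + o$
$\frac{1}{148791 + h{\left(t{\left(-10 \right)} \right)}} = \frac{1}{148791 - 249} = \frac{1}{148542}$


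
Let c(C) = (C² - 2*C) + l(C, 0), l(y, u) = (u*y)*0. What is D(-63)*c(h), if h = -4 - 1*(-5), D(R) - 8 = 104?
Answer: -112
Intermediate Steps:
l(y, u) = 0
D(R) = 112 (D(R) = 8 + 104 = 112)
h = 1 (h = -4 + 5 = 1)
c(C) = C² - 2*C (c(C) = (C² - 2*C) + 0 = C² - 2*C)
D(-63)*c(h) = 112*(1*(-2 + 1)) = 112*(1*(-1)) = 112*(-1) = -112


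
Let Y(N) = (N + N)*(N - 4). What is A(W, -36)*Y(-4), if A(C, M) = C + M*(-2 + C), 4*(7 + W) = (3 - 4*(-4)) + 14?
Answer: 1808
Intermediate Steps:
Y(N) = 2*N*(-4 + N) (Y(N) = (2*N)*(-4 + N) = 2*N*(-4 + N))
W = 5/4 (W = -7 + ((3 - 4*(-4)) + 14)/4 = -7 + ((3 + 16) + 14)/4 = -7 + (19 + 14)/4 = -7 + (1/4)*33 = -7 + 33/4 = 5/4 ≈ 1.2500)
A(W, -36)*Y(-4) = (5/4 - 2*(-36) + (5/4)*(-36))*(2*(-4)*(-4 - 4)) = (5/4 + 72 - 45)*(2*(-4)*(-8)) = (113/4)*64 = 1808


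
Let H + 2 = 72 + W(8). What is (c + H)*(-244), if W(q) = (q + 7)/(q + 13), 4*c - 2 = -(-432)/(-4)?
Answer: -75518/7 ≈ -10788.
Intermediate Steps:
c = -53/2 (c = ½ + (-(-432)/(-4))/4 = ½ + (-(-432)*(-1)/4)/4 = ½ + (-72*3/2)/4 = ½ + (¼)*(-108) = ½ - 27 = -53/2 ≈ -26.500)
W(q) = (7 + q)/(13 + q)
H = 495/7 (H = -2 + (72 + (7 + 8)/(13 + 8)) = -2 + (72 + 15/21) = -2 + (72 + (1/21)*15) = -2 + (72 + 5/7) = -2 + 509/7 = 495/7 ≈ 70.714)
(c + H)*(-244) = (-53/2 + 495/7)*(-244) = (619/14)*(-244) = -75518/7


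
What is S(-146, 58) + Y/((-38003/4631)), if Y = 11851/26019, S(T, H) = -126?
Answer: -17806241309/141257151 ≈ -126.06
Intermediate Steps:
Y = 1693/3717 (Y = 11851*(1/26019) = 1693/3717 ≈ 0.45547)
S(-146, 58) + Y/((-38003/4631)) = -126 + 1693/(3717*((-38003/4631))) = -126 + 1693/(3717*((-38003*1/4631))) = -126 + 1693/(3717*(-38003/4631)) = -126 + (1693/3717)*(-4631/38003) = -126 - 7840283/141257151 = -17806241309/141257151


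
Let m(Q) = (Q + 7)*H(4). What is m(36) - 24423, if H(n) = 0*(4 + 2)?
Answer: -24423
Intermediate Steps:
H(n) = 0 (H(n) = 0*6 = 0)
m(Q) = 0 (m(Q) = (Q + 7)*0 = (7 + Q)*0 = 0)
m(36) - 24423 = 0 - 24423 = -24423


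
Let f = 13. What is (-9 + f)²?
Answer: 16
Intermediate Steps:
(-9 + f)² = (-9 + 13)² = 4² = 16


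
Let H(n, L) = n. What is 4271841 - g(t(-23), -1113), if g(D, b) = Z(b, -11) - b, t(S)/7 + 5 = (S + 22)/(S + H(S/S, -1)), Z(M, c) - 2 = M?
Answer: 4271839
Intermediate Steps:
Z(M, c) = 2 + M
t(S) = -35 + 7*(22 + S)/(1 + S) (t(S) = -35 + 7*((S + 22)/(S + S/S)) = -35 + 7*((22 + S)/(S + 1)) = -35 + 7*((22 + S)/(1 + S)) = -35 + 7*(22 + S)/(1 + S))
g(D, b) = 2 (g(D, b) = (2 + b) - b = 2)
4271841 - g(t(-23), -1113) = 4271841 - 1*2 = 4271841 - 2 = 4271839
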